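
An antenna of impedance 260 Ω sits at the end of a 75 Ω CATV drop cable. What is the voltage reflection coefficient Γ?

Γ = 0.552

Γ = (Z_L − Z_0)/(Z_L + Z_0) = (260 − 75)/(260 + 75) = 185/335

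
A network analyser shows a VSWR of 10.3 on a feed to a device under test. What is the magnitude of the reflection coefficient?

|Γ| ≈ 0.823

|Γ| = (S − 1)/(S + 1) = (10.3 − 1)/(10.3 + 1) = 9.3/11.3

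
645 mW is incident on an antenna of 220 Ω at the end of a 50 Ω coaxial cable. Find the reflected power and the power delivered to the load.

P_reflected ≈ 256 mW; P_delivered ≈ 389 mW

Γ = (220 − 50)/(220 + 50) = 0.63
|Γ|² = 0.396
P_refl = |Γ|²·P_inc = 256 mW, P_del = (1 − |Γ|²)·P_inc = 389 mW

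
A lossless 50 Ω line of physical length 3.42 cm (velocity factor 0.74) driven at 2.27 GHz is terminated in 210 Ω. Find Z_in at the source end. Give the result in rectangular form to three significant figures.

λ = v/f = 0.74·c / 2.27 GHz = 0.0978 m
βl = 2π·l/λ = 2π × 0.35 = 126°
tan(βl) = tan(126°) = -1.38
Z_in = Z_0·(Z_L + jZ_0·tanβl)/(Z_0 + jZ_L·tanβl)
     = 50·(210 − j69.1)/(50 − j290)

Z_in ≈ 17.6 + j33.1 Ω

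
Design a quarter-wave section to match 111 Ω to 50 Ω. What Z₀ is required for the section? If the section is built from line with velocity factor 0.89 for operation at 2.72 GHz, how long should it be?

Z_qwt = √(Z_0·R_L) = √(50 × 111) = √5550
λ = 0.89·c/f = 0.0982 m, so l = λ/4 = 0.0245 m

Z_qwt ≈ 74.5 Ω; length ≈ 2.45 cm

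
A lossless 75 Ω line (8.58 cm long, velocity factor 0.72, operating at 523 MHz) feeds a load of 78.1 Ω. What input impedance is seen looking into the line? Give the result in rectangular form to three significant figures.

λ = v/f = 0.72·c / 523 MHz = 0.413 m
βl = 2π·l/λ = 2π × 0.208 = 74.8°
tan(βl) = tan(74.8°) = 3.68
Z_in = Z_0·(Z_L + jZ_0·tanβl)/(Z_0 + jZ_L·tanβl)
     = 75·(78.1 + j276)/(75 + j287)

Z_in ≈ 72.4 − j1.49 Ω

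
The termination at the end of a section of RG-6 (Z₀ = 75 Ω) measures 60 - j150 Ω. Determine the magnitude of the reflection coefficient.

|Γ| ≈ 0.747

Γ = (Z_L − Z_0)/(Z_L + Z_0) = (-15 − j150)/(135 − j150)
|Γ| = 151/202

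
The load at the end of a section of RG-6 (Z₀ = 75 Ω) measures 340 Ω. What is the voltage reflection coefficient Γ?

Γ = 0.639

Γ = (Z_L − Z_0)/(Z_L + Z_0) = (340 − 75)/(340 + 75) = 265/415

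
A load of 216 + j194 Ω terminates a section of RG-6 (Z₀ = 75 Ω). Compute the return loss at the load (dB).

RL ≈ 3.28 dB

Γ = (141 + j194)/(291 + j194), |Γ| = 0.686
RL = −20·log₁₀|Γ| = −20·log₁₀(0.686)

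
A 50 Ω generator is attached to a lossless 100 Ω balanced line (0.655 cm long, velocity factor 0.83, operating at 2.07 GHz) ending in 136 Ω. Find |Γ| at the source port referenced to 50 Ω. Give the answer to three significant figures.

|Γ| ≈ 0.444

λ = v/f = 0.83·c / 2.07 GHz = 0.12 m
βl = 2π·l/λ = 2π × 0.0545 = 19.6°
tan(βl) = 0.356
Z_in = Z_0·(Z_L + jZ_0·tanβl)/(Z_0 + jZ_L·tanβl) = 124 − j24.5 Ω
Γ_s = (Z_in − Z_s)/(Z_in + Z_s) = (74.1 − j24.5)/(174 − j24.5), |Γ_s| = 0.444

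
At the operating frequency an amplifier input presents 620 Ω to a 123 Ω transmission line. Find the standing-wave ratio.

VSWR ≈ 5.04

Γ = (620 − 123)/(620 + 123) = 0.669
VSWR = (1 + 0.669)/(1 − 0.669)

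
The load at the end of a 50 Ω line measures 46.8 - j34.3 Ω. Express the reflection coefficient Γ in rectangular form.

Γ = (Z_L − Z_0)/(Z_L + Z_0) = (-3.2 − j34.3)/(96.8 − j34.3)

Γ ≈ 0.0822 − j0.325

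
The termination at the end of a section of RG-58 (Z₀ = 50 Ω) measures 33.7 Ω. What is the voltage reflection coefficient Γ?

Γ = -0.195

Γ = (Z_L − Z_0)/(Z_L + Z_0) = (33.7 − 50)/(33.7 + 50) = -16.3/83.7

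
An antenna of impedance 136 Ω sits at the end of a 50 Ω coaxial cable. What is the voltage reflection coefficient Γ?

Γ = (Z_L − Z_0)/(Z_L + Z_0) = (136 − 50)/(136 + 50) = 86/186

Γ = 0.462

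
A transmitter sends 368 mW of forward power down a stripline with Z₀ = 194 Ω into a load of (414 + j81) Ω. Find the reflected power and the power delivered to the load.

P_reflected ≈ 53.8 mW; P_delivered ≈ 314 mW

|Γ| = |(220 + j81)/(608 + j81)| = 0.382
|Γ|² = 0.146
P_refl = |Γ|²·P_inc = 53.8 mW, P_del = (1 − |Γ|²)·P_inc = 314 mW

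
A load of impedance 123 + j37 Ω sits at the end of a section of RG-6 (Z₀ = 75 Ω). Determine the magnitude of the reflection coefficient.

Γ = (Z_L − Z_0)/(Z_L + Z_0) = (48 + j37)/(198 + j37)
|Γ| = 60.6/201

|Γ| ≈ 0.301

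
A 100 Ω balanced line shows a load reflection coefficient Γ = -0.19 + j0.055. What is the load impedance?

Z_L ≈ 67.7 + j7.75 Ω

Z_L = Z_0·(1 + Γ)/(1 − Γ) = 100·(0.81 + j0.055)/(1.19 − j0.055)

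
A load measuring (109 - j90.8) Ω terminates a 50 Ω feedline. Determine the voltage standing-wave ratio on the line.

VSWR ≈ 3.89

Γ = (Z_L − Z_0)/(Z_L + Z_0) = (59 − j90.8)/(159 − j90.8)
|Γ| = 108/183 = 0.591
VSWR = (1 + |Γ|)/(1 − |Γ|) = 1.59/0.409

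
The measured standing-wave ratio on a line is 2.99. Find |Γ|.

|Γ| ≈ 0.499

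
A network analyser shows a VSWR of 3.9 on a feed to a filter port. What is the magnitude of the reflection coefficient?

|Γ| = (S − 1)/(S + 1) = (3.9 − 1)/(3.9 + 1) = 2.9/4.9

|Γ| ≈ 0.592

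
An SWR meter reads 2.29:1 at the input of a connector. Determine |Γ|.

|Γ| ≈ 0.392

|Γ| = (S − 1)/(S + 1) = (2.29 − 1)/(2.29 + 1) = 1.29/3.29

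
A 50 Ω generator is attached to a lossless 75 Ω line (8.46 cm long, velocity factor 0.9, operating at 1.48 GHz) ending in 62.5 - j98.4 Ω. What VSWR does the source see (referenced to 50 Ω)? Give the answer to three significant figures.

VSWR ≈ 5.47

λ = v/f = 0.9·c / 1.48 GHz = 0.182 m
βl = 2π·l/λ = 2π × 0.464 = 167°
tan(βl) = -0.232
Z_in = Z_0·(Z_L + jZ_0·tanβl)/(Z_0 + jZ_L·tanβl) = 126 − j131 Ω
Γ_s = (Z_in − Z_s)/(Z_in + Z_s) = (76.3 − j131)/(176 − j131), |Γ_s| = 0.691
VSWR = (1 + |Γ_s|)/(1 − |Γ_s|)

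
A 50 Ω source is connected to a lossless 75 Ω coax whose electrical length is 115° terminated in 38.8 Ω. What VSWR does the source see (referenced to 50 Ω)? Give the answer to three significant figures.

tan(βl) = -2.14
Z_in = Z_0·(Z_L + jZ_0·tanβl)/(Z_0 + jZ_L·tanβl) = 97.4 − j52.8 Ω
Γ_s = (Z_in − Z_s)/(Z_in + Z_s) = (47.4 − j52.8)/(147 − j52.8), |Γ_s| = 0.453
VSWR = (1 + |Γ_s|)/(1 − |Γ_s|)

VSWR ≈ 2.66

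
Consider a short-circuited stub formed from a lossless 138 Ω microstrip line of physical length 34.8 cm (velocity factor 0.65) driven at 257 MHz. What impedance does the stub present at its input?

Z_in ≈ −j36.7 Ω

λ = v/f = 0.65·c / 257 MHz = 0.759 m
βl = 2π·l/λ = 2π × 0.459 = 165°
tan(βl) = -0.266
For a short-circuited stub, Z_in = jZ_0·tan(βl)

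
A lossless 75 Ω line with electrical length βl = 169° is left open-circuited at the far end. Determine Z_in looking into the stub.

tan(βl) = -0.194
For an open-circuited stub, Z_in = −jZ_0·cot(βl) = −jZ_0/tan(βl)

Z_in ≈ +j386 Ω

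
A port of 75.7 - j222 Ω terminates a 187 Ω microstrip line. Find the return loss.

Γ = (-111.3 − j222)/(262.7 − j222), |Γ| = 0.722
RL = −20·log₁₀|Γ| = −20·log₁₀(0.722)

RL ≈ 2.83 dB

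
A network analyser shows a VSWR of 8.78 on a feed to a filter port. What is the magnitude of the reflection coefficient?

|Γ| ≈ 0.796

|Γ| = (S − 1)/(S + 1) = (8.78 − 1)/(8.78 + 1) = 7.78/9.78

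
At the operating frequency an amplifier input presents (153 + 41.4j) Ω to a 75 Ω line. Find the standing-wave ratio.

VSWR ≈ 2.23

Γ = (Z_L − Z_0)/(Z_L + Z_0) = (78 + j41.4)/(228 + j41.4)
|Γ| = 88.3/232 = 0.381
VSWR = (1 + |Γ|)/(1 − |Γ|) = 1.38/0.619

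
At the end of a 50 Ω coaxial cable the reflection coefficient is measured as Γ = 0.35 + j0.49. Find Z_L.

Z_L = Z_0·(1 + Γ)/(1 − Γ) = 50·(1.35 + j0.49)/(0.65 − j0.49)

Z_L ≈ 48.1 + j74 Ω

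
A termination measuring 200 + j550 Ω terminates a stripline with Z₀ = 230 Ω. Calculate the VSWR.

Γ = (Z_L − Z_0)/(Z_L + Z_0) = (-30 + j550)/(430 + j550)
|Γ| = 551/698 = 0.789
VSWR = (1 + |Γ|)/(1 − |Γ|) = 1.79/0.211

VSWR ≈ 8.48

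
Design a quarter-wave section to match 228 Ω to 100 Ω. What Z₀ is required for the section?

Z_qwt ≈ 151 Ω

Z_qwt = √(Z_0·R_L) = √(100 × 228) = √22800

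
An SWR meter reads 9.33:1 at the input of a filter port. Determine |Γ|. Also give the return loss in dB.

|Γ| ≈ 0.806; return loss ≈ 1.87 dB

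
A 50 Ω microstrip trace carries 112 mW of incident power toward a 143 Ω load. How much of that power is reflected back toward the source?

Γ = (143 − 50)/(143 + 50) = 0.482
|Γ|² = 0.232
P_refl = |Γ|²·P_inc = 26 mW, P_del = (1 − |Γ|²)·P_inc = 86 mW

P_reflected ≈ 26 mW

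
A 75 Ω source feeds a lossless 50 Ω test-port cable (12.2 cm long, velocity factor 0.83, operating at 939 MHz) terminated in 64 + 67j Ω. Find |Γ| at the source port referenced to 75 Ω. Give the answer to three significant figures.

λ = v/f = 0.83·c / 939 MHz = 0.265 m
βl = 2π·l/λ = 2π × 0.46 = 166°
tan(βl) = -0.256
Z_in = Z_0·(Z_L + jZ_0·tanβl)/(Z_0 + jZ_L·tanβl) = 35.7 + j49 Ω
Γ_s = (Z_in − Z_s)/(Z_in + Z_s) = (-39.3 + j49)/(111 + j49), |Γ_s| = 0.519

|Γ| ≈ 0.519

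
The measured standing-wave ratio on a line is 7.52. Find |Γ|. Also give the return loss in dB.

|Γ| = (S − 1)/(S + 1) = (7.52 − 1)/(7.52 + 1) = 6.52/8.52
RL = −20·log₁₀|Γ| = −20·log₁₀(0.765)

|Γ| ≈ 0.765; return loss ≈ 2.32 dB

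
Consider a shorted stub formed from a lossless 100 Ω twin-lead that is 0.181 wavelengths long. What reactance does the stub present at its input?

X_in ≈ 216 Ω (inductive)

βl = 2π × 0.181 = 65.2°
tan(βl) = 2.16
For a shorted stub, Z_in = jZ_0·tan(βl)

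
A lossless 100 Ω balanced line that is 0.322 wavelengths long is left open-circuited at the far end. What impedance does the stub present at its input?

βl = 2π × 0.322 = 116°
tan(βl) = -2.06
For an open-circuited stub, Z_in = −jZ_0·cot(βl) = −jZ_0/tan(βl)

Z_in ≈ +j48.6 Ω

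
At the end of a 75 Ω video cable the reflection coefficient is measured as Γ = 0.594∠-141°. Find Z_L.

Z_L ≈ 21.3 − j24.6 Ω

Z_L = Z_0·(1 + Γ)/(1 − Γ) = 75·(0.538 − j0.374)/(1.46 + j0.374)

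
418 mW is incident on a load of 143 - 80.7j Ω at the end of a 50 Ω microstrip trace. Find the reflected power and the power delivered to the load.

|Γ| = |(93 − j80.7)/(193 − j80.7)| = 0.589
|Γ|² = 0.346
P_refl = |Γ|²·P_inc = 145 mW, P_del = (1 − |Γ|²)·P_inc = 273 mW

P_reflected ≈ 145 mW; P_delivered ≈ 273 mW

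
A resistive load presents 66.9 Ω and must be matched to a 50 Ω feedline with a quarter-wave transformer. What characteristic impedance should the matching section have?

Z_qwt ≈ 57.8 Ω

Z_qwt = √(Z_0·R_L) = √(50 × 66.9) = √3345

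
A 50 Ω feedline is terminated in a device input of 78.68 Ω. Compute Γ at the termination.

Γ = (Z_L − Z_0)/(Z_L + Z_0) = (78.68 − 50)/(78.68 + 50) = 28.68/128.7

Γ = 0.223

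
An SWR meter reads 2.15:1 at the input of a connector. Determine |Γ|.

|Γ| = (S − 1)/(S + 1) = (2.15 − 1)/(2.15 + 1) = 1.15/3.15

|Γ| ≈ 0.365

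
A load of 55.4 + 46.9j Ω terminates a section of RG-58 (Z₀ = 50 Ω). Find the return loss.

RL ≈ 7.76 dB

Γ = (5.4 + j46.9)/(105.4 + j46.9), |Γ| = 0.409
RL = −20·log₁₀|Γ| = −20·log₁₀(0.409)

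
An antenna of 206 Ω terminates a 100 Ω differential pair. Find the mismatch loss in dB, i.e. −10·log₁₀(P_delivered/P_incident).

mismatch loss ≈ 0.555 dB

Γ = (206 − 100)/(206 + 100) = 0.346
|Γ|² = 0.12, so P_del/P_inc = 1 − |Γ|² = 0.88
ML = −10·log₁₀(1 − |Γ|²)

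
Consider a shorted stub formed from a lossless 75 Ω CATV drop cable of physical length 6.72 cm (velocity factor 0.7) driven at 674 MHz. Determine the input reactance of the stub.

X_in ≈ 342 Ω (inductive)

λ = v/f = 0.7·c / 674 MHz = 0.312 m
βl = 2π·l/λ = 2π × 0.216 = 77.6°
tan(βl) = 4.57
For a shorted stub, Z_in = jZ_0·tan(βl)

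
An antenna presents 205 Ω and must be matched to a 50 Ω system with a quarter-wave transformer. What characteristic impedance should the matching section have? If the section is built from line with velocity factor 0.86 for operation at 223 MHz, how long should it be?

Z_qwt = √(Z_0·R_L) = √(50 × 205) = √10250
λ = 0.86·c/f = 1.16 m, so l = λ/4 = 0.289 m

Z_qwt ≈ 101 Ω; length ≈ 28.9 cm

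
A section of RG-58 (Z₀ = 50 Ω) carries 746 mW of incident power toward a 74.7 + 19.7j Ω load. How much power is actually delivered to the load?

|Γ| = |(24.7 + j19.7)/(124.7 + j19.7)| = 0.25
|Γ|² = 0.0626
P_refl = |Γ|²·P_inc = 46.7 mW, P_del = (1 − |Γ|²)·P_inc = 699 mW

P_delivered ≈ 699 mW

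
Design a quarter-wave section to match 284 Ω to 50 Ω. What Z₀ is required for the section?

Z_qwt ≈ 119 Ω

Z_qwt = √(Z_0·R_L) = √(50 × 284) = √14200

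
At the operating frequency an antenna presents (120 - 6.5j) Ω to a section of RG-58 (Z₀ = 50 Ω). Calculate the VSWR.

VSWR ≈ 2.41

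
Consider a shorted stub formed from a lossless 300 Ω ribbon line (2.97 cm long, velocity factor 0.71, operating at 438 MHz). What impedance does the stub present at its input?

Z_in ≈ +j121 Ω

λ = v/f = 0.71·c / 438 MHz = 0.486 m
βl = 2π·l/λ = 2π × 0.0611 = 22°
tan(βl) = 0.404
For a shorted stub, Z_in = jZ_0·tan(βl)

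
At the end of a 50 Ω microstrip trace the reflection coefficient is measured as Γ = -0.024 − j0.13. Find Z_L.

Z_L = Z_0·(1 + Γ)/(1 − Γ) = 50·(0.976 − j0.13)/(1.02 + j0.13)

Z_L ≈ 46.1 − j12.2 Ω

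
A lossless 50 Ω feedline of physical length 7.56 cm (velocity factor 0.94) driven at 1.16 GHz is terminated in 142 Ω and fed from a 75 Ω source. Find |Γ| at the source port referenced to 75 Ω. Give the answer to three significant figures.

λ = v/f = 0.94·c / 1.16 GHz = 0.243 m
βl = 2π·l/λ = 2π × 0.311 = 112°
tan(βl) = -2.48
Z_in = Z_0·(Z_L + jZ_0·tanβl)/(Z_0 + jZ_L·tanβl) = 20.1 + j17.3 Ω
Γ_s = (Z_in − Z_s)/(Z_in + Z_s) = (-54.9 + j17.3)/(95.1 + j17.3), |Γ_s| = 0.596

|Γ| ≈ 0.596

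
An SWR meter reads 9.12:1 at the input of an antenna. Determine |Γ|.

|Γ| = (S − 1)/(S + 1) = (9.12 − 1)/(9.12 + 1) = 8.12/10.1

|Γ| ≈ 0.802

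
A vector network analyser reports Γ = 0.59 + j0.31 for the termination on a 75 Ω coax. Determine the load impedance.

Z_L ≈ 158 + j176 Ω

Z_L = Z_0·(1 + Γ)/(1 − Γ) = 75·(1.59 + j0.31)/(0.41 − j0.31)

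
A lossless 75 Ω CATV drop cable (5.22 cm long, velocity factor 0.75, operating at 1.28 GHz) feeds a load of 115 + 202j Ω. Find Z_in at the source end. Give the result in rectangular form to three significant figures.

λ = v/f = 0.75·c / 1.28 GHz = 0.176 m
βl = 2π·l/λ = 2π × 0.297 = 107°
tan(βl) = tan(107°) = -3.29
Z_in = Z_0·(Z_L + jZ_0·tanβl)/(Z_0 + jZ_L·tanβl)
     = 75·(115 − j44.8)/(740 − j378)

Z_in ≈ 11.1 + j1.13 Ω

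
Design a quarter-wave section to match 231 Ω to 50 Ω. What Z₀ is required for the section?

Z_qwt = √(Z_0·R_L) = √(50 × 231) = √11550

Z_qwt ≈ 107 Ω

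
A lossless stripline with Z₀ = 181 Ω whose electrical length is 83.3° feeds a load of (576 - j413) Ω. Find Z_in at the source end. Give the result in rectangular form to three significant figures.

Z_in ≈ 36.8 + j6.46 Ω

tan(βl) = tan(83.3°) = 8.51
Z_in = Z_0·(Z_L + jZ_0·tanβl)/(Z_0 + jZ_L·tanβl)
     = 181·(576 + j1130)/(3700 + j4900)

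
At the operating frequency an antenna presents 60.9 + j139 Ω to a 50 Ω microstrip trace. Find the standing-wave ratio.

VSWR ≈ 8.26

Γ = (Z_L − Z_0)/(Z_L + Z_0) = (10.9 + j139)/(110.9 + j139)
|Γ| = 139/178 = 0.784
VSWR = (1 + |Γ|)/(1 − |Γ|) = 1.78/0.216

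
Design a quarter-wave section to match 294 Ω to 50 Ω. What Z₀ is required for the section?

Z_qwt ≈ 121 Ω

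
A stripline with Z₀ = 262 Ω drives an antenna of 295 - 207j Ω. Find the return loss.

Γ = (33 − j207)/(557 − j207), |Γ| = 0.353
RL = −20·log₁₀|Γ| = −20·log₁₀(0.353)

RL ≈ 9.05 dB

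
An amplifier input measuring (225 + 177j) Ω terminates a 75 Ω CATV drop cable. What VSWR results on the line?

VSWR ≈ 4.99

Γ = (Z_L − Z_0)/(Z_L + Z_0) = (150 + j177)/(300 + j177)
|Γ| = 232/348 = 0.666
VSWR = (1 + |Γ|)/(1 − |Γ|) = 1.67/0.334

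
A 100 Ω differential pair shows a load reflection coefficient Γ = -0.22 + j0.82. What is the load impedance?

Z_L = Z_0·(1 + Γ)/(1 − Γ) = 100·(0.78 + j0.82)/(1.22 − j0.82)

Z_L ≈ 12.9 + j75.9 Ω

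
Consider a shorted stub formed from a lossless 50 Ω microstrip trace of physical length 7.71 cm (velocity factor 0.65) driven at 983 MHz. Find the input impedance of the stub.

Z_in ≈ −j42.1 Ω

λ = v/f = 0.65·c / 983 MHz = 0.198 m
βl = 2π·l/λ = 2π × 0.389 = 140°
tan(βl) = -0.842
For a shorted stub, Z_in = jZ_0·tan(βl)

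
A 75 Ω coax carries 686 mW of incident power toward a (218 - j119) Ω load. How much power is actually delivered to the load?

P_delivered ≈ 449 mW

|Γ| = |(143 − j119)/(293 − j119)| = 0.588
|Γ|² = 0.346
P_refl = |Γ|²·P_inc = 237 mW, P_del = (1 − |Γ|²)·P_inc = 449 mW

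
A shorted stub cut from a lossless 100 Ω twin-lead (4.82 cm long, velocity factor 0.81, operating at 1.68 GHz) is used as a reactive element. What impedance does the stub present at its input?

Z_in ≈ −j173 Ω

λ = v/f = 0.81·c / 1.68 GHz = 0.145 m
βl = 2π·l/λ = 2π × 0.333 = 120°
tan(βl) = -1.73
For a shorted stub, Z_in = jZ_0·tan(βl)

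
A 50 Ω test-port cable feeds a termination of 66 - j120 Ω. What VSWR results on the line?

VSWR ≈ 6.28

Γ = (Z_L − Z_0)/(Z_L + Z_0) = (16 − j120)/(116 − j120)
|Γ| = 121/167 = 0.725
VSWR = (1 + |Γ|)/(1 − |Γ|) = 1.73/0.275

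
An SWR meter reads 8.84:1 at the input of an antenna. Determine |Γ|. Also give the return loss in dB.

|Γ| ≈ 0.797; return loss ≈ 1.97 dB

|Γ| = (S − 1)/(S + 1) = (8.84 − 1)/(8.84 + 1) = 7.84/9.84
RL = −20·log₁₀|Γ| = −20·log₁₀(0.797)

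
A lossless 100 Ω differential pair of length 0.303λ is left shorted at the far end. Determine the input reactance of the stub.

βl = 2π × 0.303 = 109°
tan(βl) = -2.89
For a shorted stub, Z_in = jZ_0·tan(βl)

X_in ≈ -289 Ω (capacitive)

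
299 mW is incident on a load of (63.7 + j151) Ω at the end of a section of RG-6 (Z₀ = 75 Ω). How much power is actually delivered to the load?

P_delivered ≈ 136 mW

|Γ| = |(-11.3 + j151)/(138.7 + j151)| = 0.739
|Γ|² = 0.545
P_refl = |Γ|²·P_inc = 163 mW, P_del = (1 − |Γ|²)·P_inc = 136 mW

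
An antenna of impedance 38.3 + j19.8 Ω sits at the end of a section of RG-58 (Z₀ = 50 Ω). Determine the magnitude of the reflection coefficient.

Γ = (Z_L − Z_0)/(Z_L + Z_0) = (-11.7 + j19.8)/(88.3 + j19.8)
|Γ| = 23/90.5

|Γ| ≈ 0.254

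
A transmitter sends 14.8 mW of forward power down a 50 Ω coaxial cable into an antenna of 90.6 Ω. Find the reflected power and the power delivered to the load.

P_reflected ≈ 1.23 mW; P_delivered ≈ 13.6 mW

Γ = (90.6 − 50)/(90.6 + 50) = 0.289
|Γ|² = 0.0834
P_refl = |Γ|²·P_inc = 1.23 mW, P_del = (1 − |Γ|²)·P_inc = 13.6 mW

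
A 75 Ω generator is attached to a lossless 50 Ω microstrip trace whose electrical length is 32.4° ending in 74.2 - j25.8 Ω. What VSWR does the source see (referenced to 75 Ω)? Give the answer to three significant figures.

VSWR ≈ 2.15

tan(βl) = 0.635
Z_in = Z_0·(Z_L + jZ_0·tanβl)/(Z_0 + jZ_L·tanβl) = 39.3 − j23.4 Ω
Γ_s = (Z_in − Z_s)/(Z_in + Z_s) = (-35.7 − j23.4)/(114 − j23.4), |Γ_s| = 0.366
VSWR = (1 + |Γ_s|)/(1 − |Γ_s|)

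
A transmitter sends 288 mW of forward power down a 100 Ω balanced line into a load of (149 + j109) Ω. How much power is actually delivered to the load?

|Γ| = |(49 + j109)/(249 + j109)| = 0.44
|Γ|² = 0.193
P_refl = |Γ|²·P_inc = 55.7 mW, P_del = (1 − |Γ|²)·P_inc = 232 mW

P_delivered ≈ 232 mW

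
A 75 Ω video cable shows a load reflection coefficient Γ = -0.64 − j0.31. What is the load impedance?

Z_L = Z_0·(1 + Γ)/(1 − Γ) = 75·(0.36 − j0.31)/(1.64 + j0.31)

Z_L ≈ 13.3 − j16.7 Ω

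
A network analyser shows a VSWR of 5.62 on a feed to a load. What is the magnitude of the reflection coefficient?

|Γ| = (S − 1)/(S + 1) = (5.62 − 1)/(5.62 + 1) = 4.62/6.62

|Γ| ≈ 0.698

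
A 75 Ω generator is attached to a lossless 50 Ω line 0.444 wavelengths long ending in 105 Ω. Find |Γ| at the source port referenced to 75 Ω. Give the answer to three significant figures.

βl = 2π × 0.444 = 160°
tan(βl) = -0.367
Z_in = Z_0·(Z_L + jZ_0·tanβl)/(Z_0 + jZ_L·tanβl) = 74.7 + j39.3 Ω
Γ_s = (Z_in − Z_s)/(Z_in + Z_s) = (-0.269 + j39.3)/(150 + j39.3), |Γ_s| = 0.254

|Γ| ≈ 0.254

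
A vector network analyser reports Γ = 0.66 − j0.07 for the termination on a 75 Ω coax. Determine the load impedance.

Z_L ≈ 348 − j87.1 Ω

Z_L = Z_0·(1 + Γ)/(1 − Γ) = 75·(1.66 − j0.07)/(0.34 + j0.07)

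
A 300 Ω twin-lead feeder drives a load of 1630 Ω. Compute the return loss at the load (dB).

Γ = (1630 − 300)/(1630 + 300) = 0.689
RL = −20·log₁₀|Γ| = −20·log₁₀(0.689)

RL ≈ 3.23 dB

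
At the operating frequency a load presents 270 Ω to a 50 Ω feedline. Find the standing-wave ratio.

For a purely resistive load, VSWR = R_L/Z_0 or Z_0/R_L (whichever > 1) = 270/50

VSWR ≈ 5.4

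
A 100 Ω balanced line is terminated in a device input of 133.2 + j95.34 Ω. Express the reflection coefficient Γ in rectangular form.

Γ ≈ 0.265 + j0.3

Γ = (Z_L − Z_0)/(Z_L + Z_0) = (33.2 + j95.34)/(233.2 + j95.34)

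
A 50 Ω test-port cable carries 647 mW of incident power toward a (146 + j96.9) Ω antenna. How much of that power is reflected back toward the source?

P_reflected ≈ 252 mW

|Γ| = |(96 + j96.9)/(196 + j96.9)| = 0.624
|Γ|² = 0.389
P_refl = |Γ|²·P_inc = 252 mW, P_del = (1 − |Γ|²)·P_inc = 395 mW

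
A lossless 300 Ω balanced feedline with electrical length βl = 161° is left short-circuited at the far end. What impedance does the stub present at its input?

Z_in ≈ −j103 Ω

tan(βl) = -0.344
For a short-circuited stub, Z_in = jZ_0·tan(βl)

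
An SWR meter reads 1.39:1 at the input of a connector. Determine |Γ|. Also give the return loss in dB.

|Γ| ≈ 0.163; return loss ≈ 15.7 dB

|Γ| = (S − 1)/(S + 1) = (1.39 − 1)/(1.39 + 1) = 0.39/2.39
RL = −20·log₁₀|Γ| = −20·log₁₀(0.163)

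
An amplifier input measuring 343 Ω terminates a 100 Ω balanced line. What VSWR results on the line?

VSWR ≈ 3.43

Γ = (343 − 100)/(343 + 100) = 0.549
VSWR = (1 + 0.549)/(1 − 0.549)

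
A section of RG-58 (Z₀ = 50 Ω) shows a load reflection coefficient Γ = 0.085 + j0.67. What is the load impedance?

Z_L ≈ 21.1 + j52.1 Ω

Z_L = Z_0·(1 + Γ)/(1 − Γ) = 50·(1.08 + j0.67)/(0.915 − j0.67)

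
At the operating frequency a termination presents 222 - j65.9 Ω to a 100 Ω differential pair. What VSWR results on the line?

VSWR ≈ 2.46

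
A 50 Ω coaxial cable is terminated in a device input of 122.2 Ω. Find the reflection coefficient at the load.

Γ = (Z_L − Z_0)/(Z_L + Z_0) = (122.2 − 50)/(122.2 + 50) = 72.2/172.2

Γ = 0.419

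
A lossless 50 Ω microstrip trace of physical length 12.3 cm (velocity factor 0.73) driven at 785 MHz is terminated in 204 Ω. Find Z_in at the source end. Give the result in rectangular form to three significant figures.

λ = v/f = 0.73·c / 785 MHz = 0.279 m
βl = 2π·l/λ = 2π × 0.441 = 159°
tan(βl) = tan(159°) = -0.389
Z_in = Z_0·(Z_L + jZ_0·tanβl)/(Z_0 + jZ_L·tanβl)
     = 50·(204 − j19.5)/(50 − j79.5)

Z_in ≈ 66.6 + j86.4 Ω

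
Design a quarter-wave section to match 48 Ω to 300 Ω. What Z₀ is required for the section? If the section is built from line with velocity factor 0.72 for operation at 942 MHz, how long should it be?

Z_qwt ≈ 120 Ω; length ≈ 5.73 cm

Z_qwt = √(Z_0·R_L) = √(300 × 48) = √14400
λ = 0.72·c/f = 0.229 m, so l = λ/4 = 0.0573 m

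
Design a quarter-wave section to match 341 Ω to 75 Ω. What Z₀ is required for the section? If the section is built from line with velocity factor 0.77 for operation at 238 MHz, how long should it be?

Z_qwt ≈ 160 Ω; length ≈ 24.3 cm

Z_qwt = √(Z_0·R_L) = √(75 × 341) = √25580
λ = 0.77·c/f = 0.971 m, so l = λ/4 = 0.243 m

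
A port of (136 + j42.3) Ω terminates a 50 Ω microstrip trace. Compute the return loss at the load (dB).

Γ = (86 + j42.3)/(186 + j42.3), |Γ| = 0.502
RL = −20·log₁₀|Γ| = −20·log₁₀(0.502)

RL ≈ 5.98 dB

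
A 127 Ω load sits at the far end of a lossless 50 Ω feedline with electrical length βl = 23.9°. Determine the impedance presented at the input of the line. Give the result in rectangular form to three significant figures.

tan(βl) = tan(23.9°) = 0.443
Z_in = Z_0·(Z_L + jZ_0·tanβl)/(Z_0 + jZ_L·tanβl)
     = 50·(127 + j22.2)/(50 + j56.3)

Z_in ≈ 67 − j53.3 Ω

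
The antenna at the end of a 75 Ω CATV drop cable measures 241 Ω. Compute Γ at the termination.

Γ = 0.525

Γ = (Z_L − Z_0)/(Z_L + Z_0) = (241 − 75)/(241 + 75) = 166/316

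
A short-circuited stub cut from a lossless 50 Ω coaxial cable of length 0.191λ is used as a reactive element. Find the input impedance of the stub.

Z_in ≈ +j129 Ω

βl = 2π × 0.191 = 68.8°
tan(βl) = 2.57
For a short-circuited stub, Z_in = jZ_0·tan(βl)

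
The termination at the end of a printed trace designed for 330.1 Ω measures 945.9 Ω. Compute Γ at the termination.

Γ = 0.483

Γ = (Z_L − Z_0)/(Z_L + Z_0) = (945.9 − 330.1)/(945.9 + 330.1) = 615.8/1276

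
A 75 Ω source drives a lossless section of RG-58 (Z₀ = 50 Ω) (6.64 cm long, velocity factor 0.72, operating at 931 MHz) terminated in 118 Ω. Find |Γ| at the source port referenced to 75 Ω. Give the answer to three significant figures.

λ = v/f = 0.72·c / 931 MHz = 0.232 m
βl = 2π·l/λ = 2π × 0.286 = 103°
tan(βl) = -4.32
Z_in = Z_0·(Z_L + jZ_0·tanβl)/(Z_0 + jZ_L·tanβl) = 22.1 + j9.4 Ω
Γ_s = (Z_in − Z_s)/(Z_in + Z_s) = (-52.9 + j9.4)/(97.1 + j9.4), |Γ_s| = 0.551

|Γ| ≈ 0.551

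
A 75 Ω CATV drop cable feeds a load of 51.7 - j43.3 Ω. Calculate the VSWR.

VSWR ≈ 2.16

Γ = (Z_L − Z_0)/(Z_L + Z_0) = (-23.3 − j43.3)/(126.7 − j43.3)
|Γ| = 49.2/134 = 0.367
VSWR = (1 + |Γ|)/(1 − |Γ|) = 1.37/0.633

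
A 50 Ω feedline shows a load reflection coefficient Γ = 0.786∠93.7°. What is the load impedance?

Z_L = Z_0·(1 + Γ)/(1 − Γ) = 50·(0.949 + j0.784)/(1.05 − j0.784)

Z_L ≈ 11.1 + j45.6 Ω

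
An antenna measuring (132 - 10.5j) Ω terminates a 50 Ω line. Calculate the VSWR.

VSWR ≈ 2.66

Γ = (Z_L − Z_0)/(Z_L + Z_0) = (82 − j10.5)/(182 − j10.5)
|Γ| = 82.7/182 = 0.453
VSWR = (1 + |Γ|)/(1 − |Γ|) = 1.45/0.547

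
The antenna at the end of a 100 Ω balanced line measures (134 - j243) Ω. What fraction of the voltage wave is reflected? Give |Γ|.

Γ = (Z_L − Z_0)/(Z_L + Z_0) = (34 − j243)/(234 − j243)
|Γ| = 245/337

|Γ| ≈ 0.727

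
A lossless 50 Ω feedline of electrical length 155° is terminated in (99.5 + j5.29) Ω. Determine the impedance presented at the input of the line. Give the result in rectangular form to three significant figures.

tan(βl) = tan(155°) = -0.466
Z_in = Z_0·(Z_L + jZ_0·tanβl)/(Z_0 + jZ_L·tanβl)
     = 50·(99.5 − j18)/(52.5 − j46.4)

Z_in ≈ 61.7 + j37.4 Ω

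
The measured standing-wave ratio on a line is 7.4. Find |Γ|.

|Γ| ≈ 0.762

|Γ| = (S − 1)/(S + 1) = (7.4 − 1)/(7.4 + 1) = 6.4/8.4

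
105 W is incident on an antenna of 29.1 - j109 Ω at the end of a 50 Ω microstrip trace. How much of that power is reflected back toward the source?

P_reflected ≈ 71.3 W

|Γ| = |(-20.9 − j109)/(79.1 − j109)| = 0.824
|Γ|² = 0.679
P_refl = |Γ|²·P_inc = 71.3 W, P_del = (1 − |Γ|²)·P_inc = 33.7 W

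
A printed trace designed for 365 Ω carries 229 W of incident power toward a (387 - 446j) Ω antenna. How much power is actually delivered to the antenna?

P_delivered ≈ 169 W

|Γ| = |(22 − j446)/(752 − j446)| = 0.511
|Γ|² = 0.261
P_refl = |Γ|²·P_inc = 59.7 W, P_del = (1 − |Γ|²)·P_inc = 169 W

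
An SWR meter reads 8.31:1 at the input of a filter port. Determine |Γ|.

|Γ| ≈ 0.785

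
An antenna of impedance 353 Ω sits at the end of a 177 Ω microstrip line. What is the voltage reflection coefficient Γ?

Γ = (Z_L − Z_0)/(Z_L + Z_0) = (353 − 177)/(353 + 177) = 176/530

Γ = 0.332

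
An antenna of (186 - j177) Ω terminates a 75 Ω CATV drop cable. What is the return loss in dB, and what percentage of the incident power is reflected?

RL ≈ 3.58 dB; 43.9% of incident power reflected

Γ = (111 − j177)/(261 − j177), |Γ| = 0.663
RL = −20·log₁₀(0.663) = 3.58 dB
P_refl/P_inc = |Γ|² = 0.439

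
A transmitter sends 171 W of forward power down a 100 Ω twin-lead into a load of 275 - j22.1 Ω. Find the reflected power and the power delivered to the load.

|Γ| = |(175 − j22.1)/(375 − j22.1)| = 0.47
|Γ|² = 0.22
P_refl = |Γ|²·P_inc = 37.7 W, P_del = (1 − |Γ|²)·P_inc = 133 W

P_reflected ≈ 37.7 W; P_delivered ≈ 133 W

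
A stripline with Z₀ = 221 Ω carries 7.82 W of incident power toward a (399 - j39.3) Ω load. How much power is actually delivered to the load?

|Γ| = |(178 − j39.3)/(620 − j39.3)| = 0.293
|Γ|² = 0.0861
P_refl = |Γ|²·P_inc = 0.673 W, P_del = (1 − |Γ|²)·P_inc = 7.15 W

P_delivered ≈ 7.15 W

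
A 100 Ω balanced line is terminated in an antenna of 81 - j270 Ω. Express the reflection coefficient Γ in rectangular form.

Γ = (Z_L − Z_0)/(Z_L + Z_0) = (-19 − j270)/(181 − j270)

Γ ≈ 0.657 − j0.511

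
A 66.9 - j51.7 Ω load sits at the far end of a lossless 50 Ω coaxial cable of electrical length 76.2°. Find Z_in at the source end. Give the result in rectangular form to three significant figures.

Z_in ≈ 20.7 + j7.51 Ω

tan(βl) = tan(76.2°) = 4.07
Z_in = Z_0·(Z_L + jZ_0·tanβl)/(Z_0 + jZ_L·tanβl)
     = 50·(66.9 + j152)/(260 + j272)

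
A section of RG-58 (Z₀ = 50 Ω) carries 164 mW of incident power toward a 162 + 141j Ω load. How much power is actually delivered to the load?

|Γ| = |(112 + j141)/(212 + j141)| = 0.707
|Γ|² = 0.5
P_refl = |Γ|²·P_inc = 82 mW, P_del = (1 − |Γ|²)·P_inc = 82 mW

P_delivered ≈ 82 mW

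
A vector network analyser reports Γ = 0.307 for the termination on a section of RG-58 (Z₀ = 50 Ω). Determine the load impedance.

Z_L ≈ 94.3 Ω

Z_L = Z_0·(1 + Γ)/(1 − Γ) = 50·(1.31)/(0.693)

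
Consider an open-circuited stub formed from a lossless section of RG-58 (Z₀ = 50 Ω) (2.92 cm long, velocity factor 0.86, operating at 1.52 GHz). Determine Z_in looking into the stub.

λ = v/f = 0.86·c / 1.52 GHz = 0.17 m
βl = 2π·l/λ = 2π × 0.172 = 61.9°
tan(βl) = 1.88
For an open-circuited stub, Z_in = −jZ_0·cot(βl) = −jZ_0/tan(βl)

Z_in ≈ −j26.7 Ω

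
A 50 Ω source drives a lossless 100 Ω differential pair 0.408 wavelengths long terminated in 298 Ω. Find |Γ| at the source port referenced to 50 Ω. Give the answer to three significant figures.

|Γ| ≈ 0.651

βl = 2π × 0.408 = 147°
tan(βl) = -0.652
Z_in = Z_0·(Z_L + jZ_0·tanβl)/(Z_0 + jZ_L·tanβl) = 88.9 + j108 Ω
Γ_s = (Z_in − Z_s)/(Z_in + Z_s) = (38.9 + j108)/(139 + j108), |Γ_s| = 0.651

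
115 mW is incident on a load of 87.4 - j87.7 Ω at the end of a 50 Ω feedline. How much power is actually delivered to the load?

P_delivered ≈ 75.7 mW

|Γ| = |(37.4 − j87.7)/(137.4 − j87.7)| = 0.585
|Γ|² = 0.342
P_refl = |Γ|²·P_inc = 39.3 mW, P_del = (1 − |Γ|²)·P_inc = 75.7 mW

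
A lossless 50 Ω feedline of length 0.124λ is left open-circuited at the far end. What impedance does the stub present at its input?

βl = 2π × 0.124 = 44.6°
tan(βl) = 0.988
For an open-circuited stub, Z_in = −jZ_0·cot(βl) = −jZ_0/tan(βl)

Z_in ≈ −j50.6 Ω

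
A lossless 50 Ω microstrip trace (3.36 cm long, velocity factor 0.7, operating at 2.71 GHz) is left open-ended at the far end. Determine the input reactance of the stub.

λ = v/f = 0.7·c / 2.71 GHz = 0.0775 m
βl = 2π·l/λ = 2π × 0.434 = 156°
tan(βl) = -0.443
For an open-ended stub, Z_in = −jZ_0·cot(βl) = −jZ_0/tan(βl)

X_in ≈ 113 Ω (inductive)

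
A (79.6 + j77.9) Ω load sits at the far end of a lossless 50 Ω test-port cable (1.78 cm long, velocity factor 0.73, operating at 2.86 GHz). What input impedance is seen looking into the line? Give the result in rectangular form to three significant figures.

Z_in ≈ 17.4 − j21.4 Ω

λ = v/f = 0.73·c / 2.86 GHz = 0.0766 m
βl = 2π·l/λ = 2π × 0.232 = 83.7°
tan(βl) = tan(83.7°) = 9.04
Z_in = Z_0·(Z_L + jZ_0·tanβl)/(Z_0 + jZ_L·tanβl)
     = 50·(79.6 + j530)/(-654 + j719)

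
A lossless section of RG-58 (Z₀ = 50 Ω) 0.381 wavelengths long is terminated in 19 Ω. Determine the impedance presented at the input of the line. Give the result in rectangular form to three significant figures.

Z_in ≈ 31.4 − j35.3 Ω

βl = 2π × 0.381 = 137°
tan(βl) = tan(137°) = -0.927
Z_in = Z_0·(Z_L + jZ_0·tanβl)/(Z_0 + jZ_L·tanβl)
     = 50·(19 − j46.4)/(50 − j17.6)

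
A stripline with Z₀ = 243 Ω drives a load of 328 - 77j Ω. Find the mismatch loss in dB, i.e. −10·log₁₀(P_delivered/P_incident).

Γ = (85 − j77)/(571 − j77), |Γ| = 0.199
|Γ|² = 0.0396, so P_del/P_inc = 1 − |Γ|² = 0.96
ML = −10·log₁₀(1 − |Γ|²)

mismatch loss ≈ 0.176 dB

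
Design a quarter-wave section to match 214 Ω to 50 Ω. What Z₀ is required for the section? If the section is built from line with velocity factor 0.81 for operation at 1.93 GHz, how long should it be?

Z_qwt ≈ 103 Ω; length ≈ 3.15 cm

Z_qwt = √(Z_0·R_L) = √(50 × 214) = √10700
λ = 0.81·c/f = 0.126 m, so l = λ/4 = 0.0315 m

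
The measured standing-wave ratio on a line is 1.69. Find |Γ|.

|Γ| ≈ 0.257

|Γ| = (S − 1)/(S + 1) = (1.69 − 1)/(1.69 + 1) = 0.69/2.69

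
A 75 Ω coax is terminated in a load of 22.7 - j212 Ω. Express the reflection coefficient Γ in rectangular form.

Γ ≈ 0.731 − j0.584

Γ = (Z_L − Z_0)/(Z_L + Z_0) = (-52.3 − j212)/(97.7 − j212)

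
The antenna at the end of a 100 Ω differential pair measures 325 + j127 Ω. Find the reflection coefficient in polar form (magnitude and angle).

Γ ≈ 0.582 ∠ 12.8°

Γ = (Z_L − Z_0)/(Z_L + Z_0) = (225 + j127)/(425 + j127)
|Γ| = 258/444 = 0.582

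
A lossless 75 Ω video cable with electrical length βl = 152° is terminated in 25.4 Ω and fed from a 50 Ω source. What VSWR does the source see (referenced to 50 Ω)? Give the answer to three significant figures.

tan(βl) = -0.532
Z_in = Z_0·(Z_L + jZ_0·tanβl)/(Z_0 + jZ_L·tanβl) = 31.6 − j34.2 Ω
Γ_s = (Z_in − Z_s)/(Z_in + Z_s) = (-18.4 − j34.2)/(81.6 − j34.2), |Γ_s| = 0.439
VSWR = (1 + |Γ_s|)/(1 − |Γ_s|)

VSWR ≈ 2.57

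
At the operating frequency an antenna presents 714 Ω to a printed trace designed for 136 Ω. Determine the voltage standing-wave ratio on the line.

VSWR ≈ 5.25

For a purely resistive load, VSWR = R_L/Z_0 or Z_0/R_L (whichever > 1) = 714/136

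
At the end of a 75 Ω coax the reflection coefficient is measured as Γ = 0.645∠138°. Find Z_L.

Z_L ≈ 18.4 + j27.3 Ω

Z_L = Z_0·(1 + Γ)/(1 − Γ) = 75·(0.521 + j0.432)/(1.48 − j0.432)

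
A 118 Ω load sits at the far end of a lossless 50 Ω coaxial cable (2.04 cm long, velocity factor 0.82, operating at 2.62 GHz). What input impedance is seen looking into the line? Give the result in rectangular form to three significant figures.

Z_in ≈ 21.9 − j8.49 Ω

λ = v/f = 0.82·c / 2.62 GHz = 0.0939 m
βl = 2π·l/λ = 2π × 0.217 = 78.2°
tan(βl) = tan(78.2°) = 4.79
Z_in = Z_0·(Z_L + jZ_0·tanβl)/(Z_0 + jZ_L·tanβl)
     = 50·(118 + j240)/(50 + j566)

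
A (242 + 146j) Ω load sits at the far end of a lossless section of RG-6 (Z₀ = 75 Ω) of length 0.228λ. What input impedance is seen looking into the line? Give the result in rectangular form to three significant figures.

Z_in ≈ 18 − j20.5 Ω

βl = 2π × 0.228 = 82.1°
tan(βl) = tan(82.1°) = 7.19
Z_in = Z_0·(Z_L + jZ_0·tanβl)/(Z_0 + jZ_L·tanβl)
     = 75·(242 + j685)/(-974 + j1740)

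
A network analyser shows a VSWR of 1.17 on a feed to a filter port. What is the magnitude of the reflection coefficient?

|Γ| ≈ 0.0783

|Γ| = (S − 1)/(S + 1) = (1.17 − 1)/(1.17 + 1) = 0.17/2.17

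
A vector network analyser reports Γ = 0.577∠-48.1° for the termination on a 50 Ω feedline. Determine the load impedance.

Z_L = Z_0·(1 + Γ)/(1 − Γ) = 50·(1.39 − j0.429)/(0.615 + j0.429)

Z_L ≈ 59.3 − j76.4 Ω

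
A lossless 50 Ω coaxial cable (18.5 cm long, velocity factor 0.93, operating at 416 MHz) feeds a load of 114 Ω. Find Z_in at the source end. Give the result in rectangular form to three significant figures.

Z_in ≈ 22.4 + j6.58 Ω

λ = v/f = 0.93·c / 416 MHz = 0.671 m
βl = 2π·l/λ = 2π × 0.276 = 99.3°
tan(βl) = tan(99.3°) = -6.1
Z_in = Z_0·(Z_L + jZ_0·tanβl)/(Z_0 + jZ_L·tanβl)
     = 50·(114 − j305)/(50 − j696)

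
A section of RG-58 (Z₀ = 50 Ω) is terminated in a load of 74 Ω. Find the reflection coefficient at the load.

Γ = 0.194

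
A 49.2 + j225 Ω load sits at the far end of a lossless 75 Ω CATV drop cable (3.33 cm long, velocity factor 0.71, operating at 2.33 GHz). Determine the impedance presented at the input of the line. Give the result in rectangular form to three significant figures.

λ = v/f = 0.71·c / 2.33 GHz = 0.0914 m
βl = 2π·l/λ = 2π × 0.364 = 131°
tan(βl) = tan(131°) = -1.14
Z_in = Z_0·(Z_L + jZ_0·tanβl)/(Z_0 + jZ_L·tanβl)
     = 75·(49.2 + j139)/(333 − j56.3)

Z_in ≈ 5.62 + j32.3 Ω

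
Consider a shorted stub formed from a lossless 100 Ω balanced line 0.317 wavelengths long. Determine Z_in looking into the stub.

Z_in ≈ −j223 Ω

βl = 2π × 0.317 = 114°
tan(βl) = -2.23
For a shorted stub, Z_in = jZ_0·tan(βl)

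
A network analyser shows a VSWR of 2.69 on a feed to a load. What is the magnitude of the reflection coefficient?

|Γ| ≈ 0.458

|Γ| = (S − 1)/(S + 1) = (2.69 − 1)/(2.69 + 1) = 1.69/3.69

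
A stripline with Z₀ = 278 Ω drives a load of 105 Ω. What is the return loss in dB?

Γ = (105 − 278)/(105 + 278) = -0.452
RL = −20·log₁₀|Γ| = −20·log₁₀(0.452)

RL ≈ 6.9 dB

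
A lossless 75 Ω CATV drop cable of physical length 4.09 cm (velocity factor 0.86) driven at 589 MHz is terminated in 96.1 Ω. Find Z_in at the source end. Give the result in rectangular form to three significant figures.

Z_in ≈ 80.3 − j18.5 Ω

λ = v/f = 0.86·c / 589 MHz = 0.438 m
βl = 2π·l/λ = 2π × 0.0934 = 33.6°
tan(βl) = tan(33.6°) = 0.665
Z_in = Z_0·(Z_L + jZ_0·tanβl)/(Z_0 + jZ_L·tanβl)
     = 75·(96.1 + j49.9)/(75 + j63.9)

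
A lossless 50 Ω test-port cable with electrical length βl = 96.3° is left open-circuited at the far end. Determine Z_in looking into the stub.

tan(βl) = -9.06
For an open-circuited stub, Z_in = −jZ_0·cot(βl) = −jZ_0/tan(βl)

Z_in ≈ +j5.52 Ω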